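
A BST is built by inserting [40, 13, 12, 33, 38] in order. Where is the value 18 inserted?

Starting tree (level order): [40, 13, None, 12, 33, None, None, None, 38]
Insertion path: 40 -> 13 -> 33
Result: insert 18 as left child of 33
Final tree (level order): [40, 13, None, 12, 33, None, None, 18, 38]


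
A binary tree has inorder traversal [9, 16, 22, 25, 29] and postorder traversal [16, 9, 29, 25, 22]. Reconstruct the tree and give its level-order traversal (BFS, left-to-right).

Inorder:   [9, 16, 22, 25, 29]
Postorder: [16, 9, 29, 25, 22]
Algorithm: postorder visits root last, so walk postorder right-to-left;
each value is the root of the current inorder slice — split it at that
value, recurse on the right subtree first, then the left.
Recursive splits:
  root=22; inorder splits into left=[9, 16], right=[25, 29]
  root=25; inorder splits into left=[], right=[29]
  root=29; inorder splits into left=[], right=[]
  root=9; inorder splits into left=[], right=[16]
  root=16; inorder splits into left=[], right=[]
Reconstructed level-order: [22, 9, 25, 16, 29]


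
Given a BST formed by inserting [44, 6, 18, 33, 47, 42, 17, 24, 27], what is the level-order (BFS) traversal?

Tree insertion order: [44, 6, 18, 33, 47, 42, 17, 24, 27]
Tree (level-order array): [44, 6, 47, None, 18, None, None, 17, 33, None, None, 24, 42, None, 27]
BFS from the root, enqueuing left then right child of each popped node:
  queue [44] -> pop 44, enqueue [6, 47], visited so far: [44]
  queue [6, 47] -> pop 6, enqueue [18], visited so far: [44, 6]
  queue [47, 18] -> pop 47, enqueue [none], visited so far: [44, 6, 47]
  queue [18] -> pop 18, enqueue [17, 33], visited so far: [44, 6, 47, 18]
  queue [17, 33] -> pop 17, enqueue [none], visited so far: [44, 6, 47, 18, 17]
  queue [33] -> pop 33, enqueue [24, 42], visited so far: [44, 6, 47, 18, 17, 33]
  queue [24, 42] -> pop 24, enqueue [27], visited so far: [44, 6, 47, 18, 17, 33, 24]
  queue [42, 27] -> pop 42, enqueue [none], visited so far: [44, 6, 47, 18, 17, 33, 24, 42]
  queue [27] -> pop 27, enqueue [none], visited so far: [44, 6, 47, 18, 17, 33, 24, 42, 27]
Result: [44, 6, 47, 18, 17, 33, 24, 42, 27]


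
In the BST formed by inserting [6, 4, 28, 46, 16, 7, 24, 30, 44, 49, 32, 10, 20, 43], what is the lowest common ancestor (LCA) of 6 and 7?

Tree insertion order: [6, 4, 28, 46, 16, 7, 24, 30, 44, 49, 32, 10, 20, 43]
Tree (level-order array): [6, 4, 28, None, None, 16, 46, 7, 24, 30, 49, None, 10, 20, None, None, 44, None, None, None, None, None, None, 32, None, None, 43]
In a BST, the LCA of p=6, q=7 is the first node v on the
root-to-leaf path with p <= v <= q (go left if both < v, right if both > v).
Walk from root:
  at 6: 6 <= 6 <= 7, this is the LCA
LCA = 6


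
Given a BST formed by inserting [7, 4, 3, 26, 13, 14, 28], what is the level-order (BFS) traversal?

Tree insertion order: [7, 4, 3, 26, 13, 14, 28]
Tree (level-order array): [7, 4, 26, 3, None, 13, 28, None, None, None, 14]
BFS from the root, enqueuing left then right child of each popped node:
  queue [7] -> pop 7, enqueue [4, 26], visited so far: [7]
  queue [4, 26] -> pop 4, enqueue [3], visited so far: [7, 4]
  queue [26, 3] -> pop 26, enqueue [13, 28], visited so far: [7, 4, 26]
  queue [3, 13, 28] -> pop 3, enqueue [none], visited so far: [7, 4, 26, 3]
  queue [13, 28] -> pop 13, enqueue [14], visited so far: [7, 4, 26, 3, 13]
  queue [28, 14] -> pop 28, enqueue [none], visited so far: [7, 4, 26, 3, 13, 28]
  queue [14] -> pop 14, enqueue [none], visited so far: [7, 4, 26, 3, 13, 28, 14]
Result: [7, 4, 26, 3, 13, 28, 14]


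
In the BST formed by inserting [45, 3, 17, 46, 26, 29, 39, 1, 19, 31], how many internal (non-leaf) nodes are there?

Tree built from: [45, 3, 17, 46, 26, 29, 39, 1, 19, 31]
Tree (level-order array): [45, 3, 46, 1, 17, None, None, None, None, None, 26, 19, 29, None, None, None, 39, 31]
Rule: An internal node has at least one child.
Per-node child counts:
  node 45: 2 child(ren)
  node 3: 2 child(ren)
  node 1: 0 child(ren)
  node 17: 1 child(ren)
  node 26: 2 child(ren)
  node 19: 0 child(ren)
  node 29: 1 child(ren)
  node 39: 1 child(ren)
  node 31: 0 child(ren)
  node 46: 0 child(ren)
Matching nodes: [45, 3, 17, 26, 29, 39]
Count of internal (non-leaf) nodes: 6


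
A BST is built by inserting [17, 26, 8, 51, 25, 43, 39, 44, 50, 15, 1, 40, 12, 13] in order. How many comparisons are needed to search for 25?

Search path for 25: 17 -> 26 -> 25
Found: True
Comparisons: 3


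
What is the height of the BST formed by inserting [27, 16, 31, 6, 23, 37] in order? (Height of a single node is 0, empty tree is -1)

Insertion order: [27, 16, 31, 6, 23, 37]
Tree (level-order array): [27, 16, 31, 6, 23, None, 37]
Compute height bottom-up (empty subtree = -1):
  height(6) = 1 + max(-1, -1) = 0
  height(23) = 1 + max(-1, -1) = 0
  height(16) = 1 + max(0, 0) = 1
  height(37) = 1 + max(-1, -1) = 0
  height(31) = 1 + max(-1, 0) = 1
  height(27) = 1 + max(1, 1) = 2
Height = 2


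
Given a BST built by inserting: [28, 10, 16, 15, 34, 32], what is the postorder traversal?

Tree insertion order: [28, 10, 16, 15, 34, 32]
Tree (level-order array): [28, 10, 34, None, 16, 32, None, 15]
Postorder traversal: [15, 16, 10, 32, 34, 28]


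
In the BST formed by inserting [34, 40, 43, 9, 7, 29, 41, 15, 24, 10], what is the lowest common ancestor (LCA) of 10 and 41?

Tree insertion order: [34, 40, 43, 9, 7, 29, 41, 15, 24, 10]
Tree (level-order array): [34, 9, 40, 7, 29, None, 43, None, None, 15, None, 41, None, 10, 24]
In a BST, the LCA of p=10, q=41 is the first node v on the
root-to-leaf path with p <= v <= q (go left if both < v, right if both > v).
Walk from root:
  at 34: 10 <= 34 <= 41, this is the LCA
LCA = 34


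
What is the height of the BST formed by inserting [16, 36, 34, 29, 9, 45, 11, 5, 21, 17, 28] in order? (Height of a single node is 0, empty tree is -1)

Insertion order: [16, 36, 34, 29, 9, 45, 11, 5, 21, 17, 28]
Tree (level-order array): [16, 9, 36, 5, 11, 34, 45, None, None, None, None, 29, None, None, None, 21, None, 17, 28]
Compute height bottom-up (empty subtree = -1):
  height(5) = 1 + max(-1, -1) = 0
  height(11) = 1 + max(-1, -1) = 0
  height(9) = 1 + max(0, 0) = 1
  height(17) = 1 + max(-1, -1) = 0
  height(28) = 1 + max(-1, -1) = 0
  height(21) = 1 + max(0, 0) = 1
  height(29) = 1 + max(1, -1) = 2
  height(34) = 1 + max(2, -1) = 3
  height(45) = 1 + max(-1, -1) = 0
  height(36) = 1 + max(3, 0) = 4
  height(16) = 1 + max(1, 4) = 5
Height = 5


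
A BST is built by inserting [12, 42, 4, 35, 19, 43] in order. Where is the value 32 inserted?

Starting tree (level order): [12, 4, 42, None, None, 35, 43, 19]
Insertion path: 12 -> 42 -> 35 -> 19
Result: insert 32 as right child of 19
Final tree (level order): [12, 4, 42, None, None, 35, 43, 19, None, None, None, None, 32]


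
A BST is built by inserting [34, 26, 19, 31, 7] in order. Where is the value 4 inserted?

Starting tree (level order): [34, 26, None, 19, 31, 7]
Insertion path: 34 -> 26 -> 19 -> 7
Result: insert 4 as left child of 7
Final tree (level order): [34, 26, None, 19, 31, 7, None, None, None, 4]


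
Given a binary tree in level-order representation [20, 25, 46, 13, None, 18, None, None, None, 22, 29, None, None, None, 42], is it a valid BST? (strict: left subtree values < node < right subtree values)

Level-order array: [20, 25, 46, 13, None, 18, None, None, None, 22, 29, None, None, None, 42]
Validate using subtree bounds (lo, hi): at each node, require lo < value < hi,
then recurse left with hi=value and right with lo=value.
Preorder trace (stopping at first violation):
  at node 20 with bounds (-inf, +inf): OK
  at node 25 with bounds (-inf, 20): VIOLATION
Node 25 violates its bound: not (-inf < 25 < 20).
Result: Not a valid BST


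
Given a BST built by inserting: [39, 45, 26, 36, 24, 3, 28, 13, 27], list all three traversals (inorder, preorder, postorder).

Tree insertion order: [39, 45, 26, 36, 24, 3, 28, 13, 27]
Tree (level-order array): [39, 26, 45, 24, 36, None, None, 3, None, 28, None, None, 13, 27]
Inorder (L, root, R): [3, 13, 24, 26, 27, 28, 36, 39, 45]
Preorder (root, L, R): [39, 26, 24, 3, 13, 36, 28, 27, 45]
Postorder (L, R, root): [13, 3, 24, 27, 28, 36, 26, 45, 39]


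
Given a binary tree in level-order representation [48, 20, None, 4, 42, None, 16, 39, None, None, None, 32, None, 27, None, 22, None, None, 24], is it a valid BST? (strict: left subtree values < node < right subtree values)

Level-order array: [48, 20, None, 4, 42, None, 16, 39, None, None, None, 32, None, 27, None, 22, None, None, 24]
Validate using subtree bounds (lo, hi): at each node, require lo < value < hi,
then recurse left with hi=value and right with lo=value.
Preorder trace (stopping at first violation):
  at node 48 with bounds (-inf, +inf): OK
  at node 20 with bounds (-inf, 48): OK
  at node 4 with bounds (-inf, 20): OK
  at node 16 with bounds (4, 20): OK
  at node 42 with bounds (20, 48): OK
  at node 39 with bounds (20, 42): OK
  at node 32 with bounds (20, 39): OK
  at node 27 with bounds (20, 32): OK
  at node 22 with bounds (20, 27): OK
  at node 24 with bounds (22, 27): OK
No violation found at any node.
Result: Valid BST


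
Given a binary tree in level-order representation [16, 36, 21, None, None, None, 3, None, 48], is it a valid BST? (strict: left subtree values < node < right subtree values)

Level-order array: [16, 36, 21, None, None, None, 3, None, 48]
Validate using subtree bounds (lo, hi): at each node, require lo < value < hi,
then recurse left with hi=value and right with lo=value.
Preorder trace (stopping at first violation):
  at node 16 with bounds (-inf, +inf): OK
  at node 36 with bounds (-inf, 16): VIOLATION
Node 36 violates its bound: not (-inf < 36 < 16).
Result: Not a valid BST


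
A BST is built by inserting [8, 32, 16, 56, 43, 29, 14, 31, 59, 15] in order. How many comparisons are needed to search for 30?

Search path for 30: 8 -> 32 -> 16 -> 29 -> 31
Found: False
Comparisons: 5


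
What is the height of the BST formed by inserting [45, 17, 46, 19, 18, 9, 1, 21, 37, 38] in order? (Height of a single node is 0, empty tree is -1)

Insertion order: [45, 17, 46, 19, 18, 9, 1, 21, 37, 38]
Tree (level-order array): [45, 17, 46, 9, 19, None, None, 1, None, 18, 21, None, None, None, None, None, 37, None, 38]
Compute height bottom-up (empty subtree = -1):
  height(1) = 1 + max(-1, -1) = 0
  height(9) = 1 + max(0, -1) = 1
  height(18) = 1 + max(-1, -1) = 0
  height(38) = 1 + max(-1, -1) = 0
  height(37) = 1 + max(-1, 0) = 1
  height(21) = 1 + max(-1, 1) = 2
  height(19) = 1 + max(0, 2) = 3
  height(17) = 1 + max(1, 3) = 4
  height(46) = 1 + max(-1, -1) = 0
  height(45) = 1 + max(4, 0) = 5
Height = 5


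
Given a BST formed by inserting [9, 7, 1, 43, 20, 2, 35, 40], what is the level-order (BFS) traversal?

Tree insertion order: [9, 7, 1, 43, 20, 2, 35, 40]
Tree (level-order array): [9, 7, 43, 1, None, 20, None, None, 2, None, 35, None, None, None, 40]
BFS from the root, enqueuing left then right child of each popped node:
  queue [9] -> pop 9, enqueue [7, 43], visited so far: [9]
  queue [7, 43] -> pop 7, enqueue [1], visited so far: [9, 7]
  queue [43, 1] -> pop 43, enqueue [20], visited so far: [9, 7, 43]
  queue [1, 20] -> pop 1, enqueue [2], visited so far: [9, 7, 43, 1]
  queue [20, 2] -> pop 20, enqueue [35], visited so far: [9, 7, 43, 1, 20]
  queue [2, 35] -> pop 2, enqueue [none], visited so far: [9, 7, 43, 1, 20, 2]
  queue [35] -> pop 35, enqueue [40], visited so far: [9, 7, 43, 1, 20, 2, 35]
  queue [40] -> pop 40, enqueue [none], visited so far: [9, 7, 43, 1, 20, 2, 35, 40]
Result: [9, 7, 43, 1, 20, 2, 35, 40]


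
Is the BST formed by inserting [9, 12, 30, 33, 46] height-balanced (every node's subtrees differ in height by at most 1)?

Tree (level-order array): [9, None, 12, None, 30, None, 33, None, 46]
Definition: a tree is height-balanced if, at every node, |h(left) - h(right)| <= 1 (empty subtree has height -1).
Bottom-up per-node check:
  node 46: h_left=-1, h_right=-1, diff=0 [OK], height=0
  node 33: h_left=-1, h_right=0, diff=1 [OK], height=1
  node 30: h_left=-1, h_right=1, diff=2 [FAIL (|-1-1|=2 > 1)], height=2
  node 12: h_left=-1, h_right=2, diff=3 [FAIL (|-1-2|=3 > 1)], height=3
  node 9: h_left=-1, h_right=3, diff=4 [FAIL (|-1-3|=4 > 1)], height=4
Node 30 violates the condition: |-1 - 1| = 2 > 1.
Result: Not balanced


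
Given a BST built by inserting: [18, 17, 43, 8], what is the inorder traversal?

Tree insertion order: [18, 17, 43, 8]
Tree (level-order array): [18, 17, 43, 8]
Inorder traversal: [8, 17, 18, 43]


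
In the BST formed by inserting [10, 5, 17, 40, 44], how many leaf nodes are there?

Tree built from: [10, 5, 17, 40, 44]
Tree (level-order array): [10, 5, 17, None, None, None, 40, None, 44]
Rule: A leaf has 0 children.
Per-node child counts:
  node 10: 2 child(ren)
  node 5: 0 child(ren)
  node 17: 1 child(ren)
  node 40: 1 child(ren)
  node 44: 0 child(ren)
Matching nodes: [5, 44]
Count of leaf nodes: 2


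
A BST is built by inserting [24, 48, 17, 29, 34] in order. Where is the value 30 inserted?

Starting tree (level order): [24, 17, 48, None, None, 29, None, None, 34]
Insertion path: 24 -> 48 -> 29 -> 34
Result: insert 30 as left child of 34
Final tree (level order): [24, 17, 48, None, None, 29, None, None, 34, 30]


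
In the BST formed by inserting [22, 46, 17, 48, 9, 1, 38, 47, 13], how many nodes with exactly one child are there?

Tree built from: [22, 46, 17, 48, 9, 1, 38, 47, 13]
Tree (level-order array): [22, 17, 46, 9, None, 38, 48, 1, 13, None, None, 47]
Rule: These are nodes with exactly 1 non-null child.
Per-node child counts:
  node 22: 2 child(ren)
  node 17: 1 child(ren)
  node 9: 2 child(ren)
  node 1: 0 child(ren)
  node 13: 0 child(ren)
  node 46: 2 child(ren)
  node 38: 0 child(ren)
  node 48: 1 child(ren)
  node 47: 0 child(ren)
Matching nodes: [17, 48]
Count of nodes with exactly one child: 2


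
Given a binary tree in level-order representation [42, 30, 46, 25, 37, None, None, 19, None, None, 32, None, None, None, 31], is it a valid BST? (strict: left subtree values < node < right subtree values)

Level-order array: [42, 30, 46, 25, 37, None, None, 19, None, None, 32, None, None, None, 31]
Validate using subtree bounds (lo, hi): at each node, require lo < value < hi,
then recurse left with hi=value and right with lo=value.
Preorder trace (stopping at first violation):
  at node 42 with bounds (-inf, +inf): OK
  at node 30 with bounds (-inf, 42): OK
  at node 25 with bounds (-inf, 30): OK
  at node 19 with bounds (-inf, 25): OK
  at node 37 with bounds (30, 42): OK
  at node 32 with bounds (37, 42): VIOLATION
Node 32 violates its bound: not (37 < 32 < 42).
Result: Not a valid BST


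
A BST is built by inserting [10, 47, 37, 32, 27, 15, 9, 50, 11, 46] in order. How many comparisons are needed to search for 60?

Search path for 60: 10 -> 47 -> 50
Found: False
Comparisons: 3


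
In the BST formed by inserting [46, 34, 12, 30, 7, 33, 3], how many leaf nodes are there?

Tree built from: [46, 34, 12, 30, 7, 33, 3]
Tree (level-order array): [46, 34, None, 12, None, 7, 30, 3, None, None, 33]
Rule: A leaf has 0 children.
Per-node child counts:
  node 46: 1 child(ren)
  node 34: 1 child(ren)
  node 12: 2 child(ren)
  node 7: 1 child(ren)
  node 3: 0 child(ren)
  node 30: 1 child(ren)
  node 33: 0 child(ren)
Matching nodes: [3, 33]
Count of leaf nodes: 2


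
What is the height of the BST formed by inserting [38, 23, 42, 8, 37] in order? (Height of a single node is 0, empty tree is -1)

Insertion order: [38, 23, 42, 8, 37]
Tree (level-order array): [38, 23, 42, 8, 37]
Compute height bottom-up (empty subtree = -1):
  height(8) = 1 + max(-1, -1) = 0
  height(37) = 1 + max(-1, -1) = 0
  height(23) = 1 + max(0, 0) = 1
  height(42) = 1 + max(-1, -1) = 0
  height(38) = 1 + max(1, 0) = 2
Height = 2


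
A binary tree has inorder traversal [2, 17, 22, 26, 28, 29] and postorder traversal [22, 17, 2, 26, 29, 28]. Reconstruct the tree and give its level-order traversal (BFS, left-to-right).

Inorder:   [2, 17, 22, 26, 28, 29]
Postorder: [22, 17, 2, 26, 29, 28]
Algorithm: postorder visits root last, so walk postorder right-to-left;
each value is the root of the current inorder slice — split it at that
value, recurse on the right subtree first, then the left.
Recursive splits:
  root=28; inorder splits into left=[2, 17, 22, 26], right=[29]
  root=29; inorder splits into left=[], right=[]
  root=26; inorder splits into left=[2, 17, 22], right=[]
  root=2; inorder splits into left=[], right=[17, 22]
  root=17; inorder splits into left=[], right=[22]
  root=22; inorder splits into left=[], right=[]
Reconstructed level-order: [28, 26, 29, 2, 17, 22]


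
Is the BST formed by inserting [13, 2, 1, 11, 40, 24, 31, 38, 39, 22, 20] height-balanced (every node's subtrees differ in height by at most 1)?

Tree (level-order array): [13, 2, 40, 1, 11, 24, None, None, None, None, None, 22, 31, 20, None, None, 38, None, None, None, 39]
Definition: a tree is height-balanced if, at every node, |h(left) - h(right)| <= 1 (empty subtree has height -1).
Bottom-up per-node check:
  node 1: h_left=-1, h_right=-1, diff=0 [OK], height=0
  node 11: h_left=-1, h_right=-1, diff=0 [OK], height=0
  node 2: h_left=0, h_right=0, diff=0 [OK], height=1
  node 20: h_left=-1, h_right=-1, diff=0 [OK], height=0
  node 22: h_left=0, h_right=-1, diff=1 [OK], height=1
  node 39: h_left=-1, h_right=-1, diff=0 [OK], height=0
  node 38: h_left=-1, h_right=0, diff=1 [OK], height=1
  node 31: h_left=-1, h_right=1, diff=2 [FAIL (|-1-1|=2 > 1)], height=2
  node 24: h_left=1, h_right=2, diff=1 [OK], height=3
  node 40: h_left=3, h_right=-1, diff=4 [FAIL (|3--1|=4 > 1)], height=4
  node 13: h_left=1, h_right=4, diff=3 [FAIL (|1-4|=3 > 1)], height=5
Node 31 violates the condition: |-1 - 1| = 2 > 1.
Result: Not balanced


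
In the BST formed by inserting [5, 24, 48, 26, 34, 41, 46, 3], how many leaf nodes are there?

Tree built from: [5, 24, 48, 26, 34, 41, 46, 3]
Tree (level-order array): [5, 3, 24, None, None, None, 48, 26, None, None, 34, None, 41, None, 46]
Rule: A leaf has 0 children.
Per-node child counts:
  node 5: 2 child(ren)
  node 3: 0 child(ren)
  node 24: 1 child(ren)
  node 48: 1 child(ren)
  node 26: 1 child(ren)
  node 34: 1 child(ren)
  node 41: 1 child(ren)
  node 46: 0 child(ren)
Matching nodes: [3, 46]
Count of leaf nodes: 2


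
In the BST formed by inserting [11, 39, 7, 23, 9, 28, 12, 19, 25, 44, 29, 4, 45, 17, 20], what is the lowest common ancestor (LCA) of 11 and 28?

Tree insertion order: [11, 39, 7, 23, 9, 28, 12, 19, 25, 44, 29, 4, 45, 17, 20]
Tree (level-order array): [11, 7, 39, 4, 9, 23, 44, None, None, None, None, 12, 28, None, 45, None, 19, 25, 29, None, None, 17, 20]
In a BST, the LCA of p=11, q=28 is the first node v on the
root-to-leaf path with p <= v <= q (go left if both < v, right if both > v).
Walk from root:
  at 11: 11 <= 11 <= 28, this is the LCA
LCA = 11


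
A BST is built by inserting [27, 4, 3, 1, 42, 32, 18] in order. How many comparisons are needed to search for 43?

Search path for 43: 27 -> 42
Found: False
Comparisons: 2


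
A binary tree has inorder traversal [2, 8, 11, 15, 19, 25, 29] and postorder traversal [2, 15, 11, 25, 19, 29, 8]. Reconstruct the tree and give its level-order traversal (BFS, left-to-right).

Inorder:   [2, 8, 11, 15, 19, 25, 29]
Postorder: [2, 15, 11, 25, 19, 29, 8]
Algorithm: postorder visits root last, so walk postorder right-to-left;
each value is the root of the current inorder slice — split it at that
value, recurse on the right subtree first, then the left.
Recursive splits:
  root=8; inorder splits into left=[2], right=[11, 15, 19, 25, 29]
  root=29; inorder splits into left=[11, 15, 19, 25], right=[]
  root=19; inorder splits into left=[11, 15], right=[25]
  root=25; inorder splits into left=[], right=[]
  root=11; inorder splits into left=[], right=[15]
  root=15; inorder splits into left=[], right=[]
  root=2; inorder splits into left=[], right=[]
Reconstructed level-order: [8, 2, 29, 19, 11, 25, 15]


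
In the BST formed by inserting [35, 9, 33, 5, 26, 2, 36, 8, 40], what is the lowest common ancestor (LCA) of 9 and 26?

Tree insertion order: [35, 9, 33, 5, 26, 2, 36, 8, 40]
Tree (level-order array): [35, 9, 36, 5, 33, None, 40, 2, 8, 26]
In a BST, the LCA of p=9, q=26 is the first node v on the
root-to-leaf path with p <= v <= q (go left if both < v, right if both > v).
Walk from root:
  at 35: both 9 and 26 < 35, go left
  at 9: 9 <= 9 <= 26, this is the LCA
LCA = 9


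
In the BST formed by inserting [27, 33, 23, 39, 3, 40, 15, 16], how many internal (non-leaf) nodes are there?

Tree built from: [27, 33, 23, 39, 3, 40, 15, 16]
Tree (level-order array): [27, 23, 33, 3, None, None, 39, None, 15, None, 40, None, 16]
Rule: An internal node has at least one child.
Per-node child counts:
  node 27: 2 child(ren)
  node 23: 1 child(ren)
  node 3: 1 child(ren)
  node 15: 1 child(ren)
  node 16: 0 child(ren)
  node 33: 1 child(ren)
  node 39: 1 child(ren)
  node 40: 0 child(ren)
Matching nodes: [27, 23, 3, 15, 33, 39]
Count of internal (non-leaf) nodes: 6


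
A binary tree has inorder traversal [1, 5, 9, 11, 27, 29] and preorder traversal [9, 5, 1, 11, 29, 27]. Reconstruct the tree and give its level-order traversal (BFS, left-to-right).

Inorder:  [1, 5, 9, 11, 27, 29]
Preorder: [9, 5, 1, 11, 29, 27]
Algorithm: preorder visits root first, so consume preorder in order;
for each root, split the current inorder slice at that value into
left-subtree inorder and right-subtree inorder, then recurse.
Recursive splits:
  root=9; inorder splits into left=[1, 5], right=[11, 27, 29]
  root=5; inorder splits into left=[1], right=[]
  root=1; inorder splits into left=[], right=[]
  root=11; inorder splits into left=[], right=[27, 29]
  root=29; inorder splits into left=[27], right=[]
  root=27; inorder splits into left=[], right=[]
Reconstructed level-order: [9, 5, 11, 1, 29, 27]


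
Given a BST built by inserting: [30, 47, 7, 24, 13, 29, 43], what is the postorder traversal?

Tree insertion order: [30, 47, 7, 24, 13, 29, 43]
Tree (level-order array): [30, 7, 47, None, 24, 43, None, 13, 29]
Postorder traversal: [13, 29, 24, 7, 43, 47, 30]


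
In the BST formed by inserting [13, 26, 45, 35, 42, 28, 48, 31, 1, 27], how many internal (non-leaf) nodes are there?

Tree built from: [13, 26, 45, 35, 42, 28, 48, 31, 1, 27]
Tree (level-order array): [13, 1, 26, None, None, None, 45, 35, 48, 28, 42, None, None, 27, 31]
Rule: An internal node has at least one child.
Per-node child counts:
  node 13: 2 child(ren)
  node 1: 0 child(ren)
  node 26: 1 child(ren)
  node 45: 2 child(ren)
  node 35: 2 child(ren)
  node 28: 2 child(ren)
  node 27: 0 child(ren)
  node 31: 0 child(ren)
  node 42: 0 child(ren)
  node 48: 0 child(ren)
Matching nodes: [13, 26, 45, 35, 28]
Count of internal (non-leaf) nodes: 5


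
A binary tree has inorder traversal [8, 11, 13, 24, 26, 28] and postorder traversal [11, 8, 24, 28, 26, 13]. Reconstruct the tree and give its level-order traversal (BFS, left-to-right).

Inorder:   [8, 11, 13, 24, 26, 28]
Postorder: [11, 8, 24, 28, 26, 13]
Algorithm: postorder visits root last, so walk postorder right-to-left;
each value is the root of the current inorder slice — split it at that
value, recurse on the right subtree first, then the left.
Recursive splits:
  root=13; inorder splits into left=[8, 11], right=[24, 26, 28]
  root=26; inorder splits into left=[24], right=[28]
  root=28; inorder splits into left=[], right=[]
  root=24; inorder splits into left=[], right=[]
  root=8; inorder splits into left=[], right=[11]
  root=11; inorder splits into left=[], right=[]
Reconstructed level-order: [13, 8, 26, 11, 24, 28]


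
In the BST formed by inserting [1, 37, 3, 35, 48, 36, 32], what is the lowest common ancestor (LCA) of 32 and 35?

Tree insertion order: [1, 37, 3, 35, 48, 36, 32]
Tree (level-order array): [1, None, 37, 3, 48, None, 35, None, None, 32, 36]
In a BST, the LCA of p=32, q=35 is the first node v on the
root-to-leaf path with p <= v <= q (go left if both < v, right if both > v).
Walk from root:
  at 1: both 32 and 35 > 1, go right
  at 37: both 32 and 35 < 37, go left
  at 3: both 32 and 35 > 3, go right
  at 35: 32 <= 35 <= 35, this is the LCA
LCA = 35


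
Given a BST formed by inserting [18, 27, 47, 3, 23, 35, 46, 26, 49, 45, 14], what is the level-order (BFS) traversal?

Tree insertion order: [18, 27, 47, 3, 23, 35, 46, 26, 49, 45, 14]
Tree (level-order array): [18, 3, 27, None, 14, 23, 47, None, None, None, 26, 35, 49, None, None, None, 46, None, None, 45]
BFS from the root, enqueuing left then right child of each popped node:
  queue [18] -> pop 18, enqueue [3, 27], visited so far: [18]
  queue [3, 27] -> pop 3, enqueue [14], visited so far: [18, 3]
  queue [27, 14] -> pop 27, enqueue [23, 47], visited so far: [18, 3, 27]
  queue [14, 23, 47] -> pop 14, enqueue [none], visited so far: [18, 3, 27, 14]
  queue [23, 47] -> pop 23, enqueue [26], visited so far: [18, 3, 27, 14, 23]
  queue [47, 26] -> pop 47, enqueue [35, 49], visited so far: [18, 3, 27, 14, 23, 47]
  queue [26, 35, 49] -> pop 26, enqueue [none], visited so far: [18, 3, 27, 14, 23, 47, 26]
  queue [35, 49] -> pop 35, enqueue [46], visited so far: [18, 3, 27, 14, 23, 47, 26, 35]
  queue [49, 46] -> pop 49, enqueue [none], visited so far: [18, 3, 27, 14, 23, 47, 26, 35, 49]
  queue [46] -> pop 46, enqueue [45], visited so far: [18, 3, 27, 14, 23, 47, 26, 35, 49, 46]
  queue [45] -> pop 45, enqueue [none], visited so far: [18, 3, 27, 14, 23, 47, 26, 35, 49, 46, 45]
Result: [18, 3, 27, 14, 23, 47, 26, 35, 49, 46, 45]


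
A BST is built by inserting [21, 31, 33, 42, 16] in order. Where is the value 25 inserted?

Starting tree (level order): [21, 16, 31, None, None, None, 33, None, 42]
Insertion path: 21 -> 31
Result: insert 25 as left child of 31
Final tree (level order): [21, 16, 31, None, None, 25, 33, None, None, None, 42]


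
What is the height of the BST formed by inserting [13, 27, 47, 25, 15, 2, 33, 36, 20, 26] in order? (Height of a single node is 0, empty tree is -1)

Insertion order: [13, 27, 47, 25, 15, 2, 33, 36, 20, 26]
Tree (level-order array): [13, 2, 27, None, None, 25, 47, 15, 26, 33, None, None, 20, None, None, None, 36]
Compute height bottom-up (empty subtree = -1):
  height(2) = 1 + max(-1, -1) = 0
  height(20) = 1 + max(-1, -1) = 0
  height(15) = 1 + max(-1, 0) = 1
  height(26) = 1 + max(-1, -1) = 0
  height(25) = 1 + max(1, 0) = 2
  height(36) = 1 + max(-1, -1) = 0
  height(33) = 1 + max(-1, 0) = 1
  height(47) = 1 + max(1, -1) = 2
  height(27) = 1 + max(2, 2) = 3
  height(13) = 1 + max(0, 3) = 4
Height = 4


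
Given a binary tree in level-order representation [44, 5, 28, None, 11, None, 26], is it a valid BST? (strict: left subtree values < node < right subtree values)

Level-order array: [44, 5, 28, None, 11, None, 26]
Validate using subtree bounds (lo, hi): at each node, require lo < value < hi,
then recurse left with hi=value and right with lo=value.
Preorder trace (stopping at first violation):
  at node 44 with bounds (-inf, +inf): OK
  at node 5 with bounds (-inf, 44): OK
  at node 11 with bounds (5, 44): OK
  at node 28 with bounds (44, +inf): VIOLATION
Node 28 violates its bound: not (44 < 28 < +inf).
Result: Not a valid BST


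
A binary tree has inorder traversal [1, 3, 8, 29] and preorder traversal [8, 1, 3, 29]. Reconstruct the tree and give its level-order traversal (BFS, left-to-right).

Inorder:  [1, 3, 8, 29]
Preorder: [8, 1, 3, 29]
Algorithm: preorder visits root first, so consume preorder in order;
for each root, split the current inorder slice at that value into
left-subtree inorder and right-subtree inorder, then recurse.
Recursive splits:
  root=8; inorder splits into left=[1, 3], right=[29]
  root=1; inorder splits into left=[], right=[3]
  root=3; inorder splits into left=[], right=[]
  root=29; inorder splits into left=[], right=[]
Reconstructed level-order: [8, 1, 29, 3]


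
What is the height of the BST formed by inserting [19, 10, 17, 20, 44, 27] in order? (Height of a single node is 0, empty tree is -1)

Insertion order: [19, 10, 17, 20, 44, 27]
Tree (level-order array): [19, 10, 20, None, 17, None, 44, None, None, 27]
Compute height bottom-up (empty subtree = -1):
  height(17) = 1 + max(-1, -1) = 0
  height(10) = 1 + max(-1, 0) = 1
  height(27) = 1 + max(-1, -1) = 0
  height(44) = 1 + max(0, -1) = 1
  height(20) = 1 + max(-1, 1) = 2
  height(19) = 1 + max(1, 2) = 3
Height = 3


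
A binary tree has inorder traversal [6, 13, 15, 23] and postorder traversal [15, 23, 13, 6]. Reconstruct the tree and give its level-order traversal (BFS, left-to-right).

Inorder:   [6, 13, 15, 23]
Postorder: [15, 23, 13, 6]
Algorithm: postorder visits root last, so walk postorder right-to-left;
each value is the root of the current inorder slice — split it at that
value, recurse on the right subtree first, then the left.
Recursive splits:
  root=6; inorder splits into left=[], right=[13, 15, 23]
  root=13; inorder splits into left=[], right=[15, 23]
  root=23; inorder splits into left=[15], right=[]
  root=15; inorder splits into left=[], right=[]
Reconstructed level-order: [6, 13, 23, 15]


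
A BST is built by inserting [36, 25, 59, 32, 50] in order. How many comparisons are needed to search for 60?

Search path for 60: 36 -> 59
Found: False
Comparisons: 2


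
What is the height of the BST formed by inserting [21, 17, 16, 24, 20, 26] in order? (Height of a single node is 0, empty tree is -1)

Insertion order: [21, 17, 16, 24, 20, 26]
Tree (level-order array): [21, 17, 24, 16, 20, None, 26]
Compute height bottom-up (empty subtree = -1):
  height(16) = 1 + max(-1, -1) = 0
  height(20) = 1 + max(-1, -1) = 0
  height(17) = 1 + max(0, 0) = 1
  height(26) = 1 + max(-1, -1) = 0
  height(24) = 1 + max(-1, 0) = 1
  height(21) = 1 + max(1, 1) = 2
Height = 2


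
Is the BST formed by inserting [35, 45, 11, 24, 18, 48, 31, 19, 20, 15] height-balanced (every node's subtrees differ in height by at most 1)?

Tree (level-order array): [35, 11, 45, None, 24, None, 48, 18, 31, None, None, 15, 19, None, None, None, None, None, 20]
Definition: a tree is height-balanced if, at every node, |h(left) - h(right)| <= 1 (empty subtree has height -1).
Bottom-up per-node check:
  node 15: h_left=-1, h_right=-1, diff=0 [OK], height=0
  node 20: h_left=-1, h_right=-1, diff=0 [OK], height=0
  node 19: h_left=-1, h_right=0, diff=1 [OK], height=1
  node 18: h_left=0, h_right=1, diff=1 [OK], height=2
  node 31: h_left=-1, h_right=-1, diff=0 [OK], height=0
  node 24: h_left=2, h_right=0, diff=2 [FAIL (|2-0|=2 > 1)], height=3
  node 11: h_left=-1, h_right=3, diff=4 [FAIL (|-1-3|=4 > 1)], height=4
  node 48: h_left=-1, h_right=-1, diff=0 [OK], height=0
  node 45: h_left=-1, h_right=0, diff=1 [OK], height=1
  node 35: h_left=4, h_right=1, diff=3 [FAIL (|4-1|=3 > 1)], height=5
Node 24 violates the condition: |2 - 0| = 2 > 1.
Result: Not balanced


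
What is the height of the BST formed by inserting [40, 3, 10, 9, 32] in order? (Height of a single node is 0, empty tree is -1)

Insertion order: [40, 3, 10, 9, 32]
Tree (level-order array): [40, 3, None, None, 10, 9, 32]
Compute height bottom-up (empty subtree = -1):
  height(9) = 1 + max(-1, -1) = 0
  height(32) = 1 + max(-1, -1) = 0
  height(10) = 1 + max(0, 0) = 1
  height(3) = 1 + max(-1, 1) = 2
  height(40) = 1 + max(2, -1) = 3
Height = 3


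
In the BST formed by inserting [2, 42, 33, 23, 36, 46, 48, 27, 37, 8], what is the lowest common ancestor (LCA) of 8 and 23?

Tree insertion order: [2, 42, 33, 23, 36, 46, 48, 27, 37, 8]
Tree (level-order array): [2, None, 42, 33, 46, 23, 36, None, 48, 8, 27, None, 37]
In a BST, the LCA of p=8, q=23 is the first node v on the
root-to-leaf path with p <= v <= q (go left if both < v, right if both > v).
Walk from root:
  at 2: both 8 and 23 > 2, go right
  at 42: both 8 and 23 < 42, go left
  at 33: both 8 and 23 < 33, go left
  at 23: 8 <= 23 <= 23, this is the LCA
LCA = 23


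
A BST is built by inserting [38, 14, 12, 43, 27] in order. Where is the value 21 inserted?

Starting tree (level order): [38, 14, 43, 12, 27]
Insertion path: 38 -> 14 -> 27
Result: insert 21 as left child of 27
Final tree (level order): [38, 14, 43, 12, 27, None, None, None, None, 21]


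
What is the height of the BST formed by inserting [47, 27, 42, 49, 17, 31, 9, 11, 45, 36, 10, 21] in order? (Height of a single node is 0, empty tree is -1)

Insertion order: [47, 27, 42, 49, 17, 31, 9, 11, 45, 36, 10, 21]
Tree (level-order array): [47, 27, 49, 17, 42, None, None, 9, 21, 31, 45, None, 11, None, None, None, 36, None, None, 10]
Compute height bottom-up (empty subtree = -1):
  height(10) = 1 + max(-1, -1) = 0
  height(11) = 1 + max(0, -1) = 1
  height(9) = 1 + max(-1, 1) = 2
  height(21) = 1 + max(-1, -1) = 0
  height(17) = 1 + max(2, 0) = 3
  height(36) = 1 + max(-1, -1) = 0
  height(31) = 1 + max(-1, 0) = 1
  height(45) = 1 + max(-1, -1) = 0
  height(42) = 1 + max(1, 0) = 2
  height(27) = 1 + max(3, 2) = 4
  height(49) = 1 + max(-1, -1) = 0
  height(47) = 1 + max(4, 0) = 5
Height = 5


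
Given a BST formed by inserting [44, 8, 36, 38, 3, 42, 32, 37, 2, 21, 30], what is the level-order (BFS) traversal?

Tree insertion order: [44, 8, 36, 38, 3, 42, 32, 37, 2, 21, 30]
Tree (level-order array): [44, 8, None, 3, 36, 2, None, 32, 38, None, None, 21, None, 37, 42, None, 30]
BFS from the root, enqueuing left then right child of each popped node:
  queue [44] -> pop 44, enqueue [8], visited so far: [44]
  queue [8] -> pop 8, enqueue [3, 36], visited so far: [44, 8]
  queue [3, 36] -> pop 3, enqueue [2], visited so far: [44, 8, 3]
  queue [36, 2] -> pop 36, enqueue [32, 38], visited so far: [44, 8, 3, 36]
  queue [2, 32, 38] -> pop 2, enqueue [none], visited so far: [44, 8, 3, 36, 2]
  queue [32, 38] -> pop 32, enqueue [21], visited so far: [44, 8, 3, 36, 2, 32]
  queue [38, 21] -> pop 38, enqueue [37, 42], visited so far: [44, 8, 3, 36, 2, 32, 38]
  queue [21, 37, 42] -> pop 21, enqueue [30], visited so far: [44, 8, 3, 36, 2, 32, 38, 21]
  queue [37, 42, 30] -> pop 37, enqueue [none], visited so far: [44, 8, 3, 36, 2, 32, 38, 21, 37]
  queue [42, 30] -> pop 42, enqueue [none], visited so far: [44, 8, 3, 36, 2, 32, 38, 21, 37, 42]
  queue [30] -> pop 30, enqueue [none], visited so far: [44, 8, 3, 36, 2, 32, 38, 21, 37, 42, 30]
Result: [44, 8, 3, 36, 2, 32, 38, 21, 37, 42, 30]


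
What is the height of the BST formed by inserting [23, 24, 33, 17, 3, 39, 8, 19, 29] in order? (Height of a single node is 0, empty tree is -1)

Insertion order: [23, 24, 33, 17, 3, 39, 8, 19, 29]
Tree (level-order array): [23, 17, 24, 3, 19, None, 33, None, 8, None, None, 29, 39]
Compute height bottom-up (empty subtree = -1):
  height(8) = 1 + max(-1, -1) = 0
  height(3) = 1 + max(-1, 0) = 1
  height(19) = 1 + max(-1, -1) = 0
  height(17) = 1 + max(1, 0) = 2
  height(29) = 1 + max(-1, -1) = 0
  height(39) = 1 + max(-1, -1) = 0
  height(33) = 1 + max(0, 0) = 1
  height(24) = 1 + max(-1, 1) = 2
  height(23) = 1 + max(2, 2) = 3
Height = 3


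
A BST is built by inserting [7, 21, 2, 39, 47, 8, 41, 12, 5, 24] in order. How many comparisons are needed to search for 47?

Search path for 47: 7 -> 21 -> 39 -> 47
Found: True
Comparisons: 4


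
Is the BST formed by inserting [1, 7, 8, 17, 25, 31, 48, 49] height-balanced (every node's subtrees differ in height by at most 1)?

Tree (level-order array): [1, None, 7, None, 8, None, 17, None, 25, None, 31, None, 48, None, 49]
Definition: a tree is height-balanced if, at every node, |h(left) - h(right)| <= 1 (empty subtree has height -1).
Bottom-up per-node check:
  node 49: h_left=-1, h_right=-1, diff=0 [OK], height=0
  node 48: h_left=-1, h_right=0, diff=1 [OK], height=1
  node 31: h_left=-1, h_right=1, diff=2 [FAIL (|-1-1|=2 > 1)], height=2
  node 25: h_left=-1, h_right=2, diff=3 [FAIL (|-1-2|=3 > 1)], height=3
  node 17: h_left=-1, h_right=3, diff=4 [FAIL (|-1-3|=4 > 1)], height=4
  node 8: h_left=-1, h_right=4, diff=5 [FAIL (|-1-4|=5 > 1)], height=5
  node 7: h_left=-1, h_right=5, diff=6 [FAIL (|-1-5|=6 > 1)], height=6
  node 1: h_left=-1, h_right=6, diff=7 [FAIL (|-1-6|=7 > 1)], height=7
Node 31 violates the condition: |-1 - 1| = 2 > 1.
Result: Not balanced


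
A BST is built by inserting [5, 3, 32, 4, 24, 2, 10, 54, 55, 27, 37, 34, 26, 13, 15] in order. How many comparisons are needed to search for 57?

Search path for 57: 5 -> 32 -> 54 -> 55
Found: False
Comparisons: 4


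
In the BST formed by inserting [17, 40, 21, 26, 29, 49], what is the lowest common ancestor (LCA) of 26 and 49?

Tree insertion order: [17, 40, 21, 26, 29, 49]
Tree (level-order array): [17, None, 40, 21, 49, None, 26, None, None, None, 29]
In a BST, the LCA of p=26, q=49 is the first node v on the
root-to-leaf path with p <= v <= q (go left if both < v, right if both > v).
Walk from root:
  at 17: both 26 and 49 > 17, go right
  at 40: 26 <= 40 <= 49, this is the LCA
LCA = 40


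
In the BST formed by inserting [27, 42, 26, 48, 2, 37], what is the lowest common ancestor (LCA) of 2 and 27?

Tree insertion order: [27, 42, 26, 48, 2, 37]
Tree (level-order array): [27, 26, 42, 2, None, 37, 48]
In a BST, the LCA of p=2, q=27 is the first node v on the
root-to-leaf path with p <= v <= q (go left if both < v, right if both > v).
Walk from root:
  at 27: 2 <= 27 <= 27, this is the LCA
LCA = 27


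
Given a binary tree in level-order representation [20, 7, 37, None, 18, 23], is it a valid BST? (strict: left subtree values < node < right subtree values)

Level-order array: [20, 7, 37, None, 18, 23]
Validate using subtree bounds (lo, hi): at each node, require lo < value < hi,
then recurse left with hi=value and right with lo=value.
Preorder trace (stopping at first violation):
  at node 20 with bounds (-inf, +inf): OK
  at node 7 with bounds (-inf, 20): OK
  at node 18 with bounds (7, 20): OK
  at node 37 with bounds (20, +inf): OK
  at node 23 with bounds (20, 37): OK
No violation found at any node.
Result: Valid BST


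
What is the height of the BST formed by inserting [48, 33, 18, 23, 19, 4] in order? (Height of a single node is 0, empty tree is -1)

Insertion order: [48, 33, 18, 23, 19, 4]
Tree (level-order array): [48, 33, None, 18, None, 4, 23, None, None, 19]
Compute height bottom-up (empty subtree = -1):
  height(4) = 1 + max(-1, -1) = 0
  height(19) = 1 + max(-1, -1) = 0
  height(23) = 1 + max(0, -1) = 1
  height(18) = 1 + max(0, 1) = 2
  height(33) = 1 + max(2, -1) = 3
  height(48) = 1 + max(3, -1) = 4
Height = 4


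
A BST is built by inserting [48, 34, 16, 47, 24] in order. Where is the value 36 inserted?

Starting tree (level order): [48, 34, None, 16, 47, None, 24]
Insertion path: 48 -> 34 -> 47
Result: insert 36 as left child of 47
Final tree (level order): [48, 34, None, 16, 47, None, 24, 36]


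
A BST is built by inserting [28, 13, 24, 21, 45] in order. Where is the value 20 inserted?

Starting tree (level order): [28, 13, 45, None, 24, None, None, 21]
Insertion path: 28 -> 13 -> 24 -> 21
Result: insert 20 as left child of 21
Final tree (level order): [28, 13, 45, None, 24, None, None, 21, None, 20]


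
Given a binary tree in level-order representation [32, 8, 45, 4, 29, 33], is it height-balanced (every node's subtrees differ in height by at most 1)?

Tree (level-order array): [32, 8, 45, 4, 29, 33]
Definition: a tree is height-balanced if, at every node, |h(left) - h(right)| <= 1 (empty subtree has height -1).
Bottom-up per-node check:
  node 4: h_left=-1, h_right=-1, diff=0 [OK], height=0
  node 29: h_left=-1, h_right=-1, diff=0 [OK], height=0
  node 8: h_left=0, h_right=0, diff=0 [OK], height=1
  node 33: h_left=-1, h_right=-1, diff=0 [OK], height=0
  node 45: h_left=0, h_right=-1, diff=1 [OK], height=1
  node 32: h_left=1, h_right=1, diff=0 [OK], height=2
All nodes satisfy the balance condition.
Result: Balanced


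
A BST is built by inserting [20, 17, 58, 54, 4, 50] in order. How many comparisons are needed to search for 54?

Search path for 54: 20 -> 58 -> 54
Found: True
Comparisons: 3
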